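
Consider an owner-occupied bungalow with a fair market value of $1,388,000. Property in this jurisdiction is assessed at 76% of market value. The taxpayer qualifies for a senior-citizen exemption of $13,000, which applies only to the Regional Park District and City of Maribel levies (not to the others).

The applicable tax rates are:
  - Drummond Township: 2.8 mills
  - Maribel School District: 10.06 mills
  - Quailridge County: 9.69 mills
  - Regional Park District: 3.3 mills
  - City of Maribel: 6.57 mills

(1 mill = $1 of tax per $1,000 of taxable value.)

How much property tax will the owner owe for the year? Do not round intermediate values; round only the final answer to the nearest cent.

$34,070.90

Assessed value = $1,388,000 × 0.76 = $1,054,880
Drummond Township: $1,054,880 × 0.0028 = $2,953.664
Maribel School District: $1,054,880 × 0.01006 = $10,612.0928
Quailridge County: $1,054,880 × 0.00969 = $10,221.7872
Regional Park District: ($1,054,880 − $13,000) × 0.0033 = $1,041,880 × 0.0033 = $3,438.204
City of Maribel: ($1,054,880 − $13,000) × 0.00657 = $1,041,880 × 0.00657 = $6,845.1516
Total = $34,070.8996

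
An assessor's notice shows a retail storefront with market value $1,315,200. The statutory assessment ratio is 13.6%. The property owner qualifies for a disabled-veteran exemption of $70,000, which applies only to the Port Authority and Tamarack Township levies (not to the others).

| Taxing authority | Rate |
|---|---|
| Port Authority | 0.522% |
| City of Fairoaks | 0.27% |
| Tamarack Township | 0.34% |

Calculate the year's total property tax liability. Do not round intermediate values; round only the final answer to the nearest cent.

$1,421.38

Assessed value = $1,315,200 × 0.136 = $178,867.2
Port Authority: ($178,867.2 − $70,000) × 0.00522 = $108,867.2 × 0.00522 = $568.286784
City of Fairoaks: $178,867.2 × 0.0027 = $482.94144
Tamarack Township: ($178,867.2 − $70,000) × 0.0034 = $108,867.2 × 0.0034 = $370.14848
Total = $1,421.376704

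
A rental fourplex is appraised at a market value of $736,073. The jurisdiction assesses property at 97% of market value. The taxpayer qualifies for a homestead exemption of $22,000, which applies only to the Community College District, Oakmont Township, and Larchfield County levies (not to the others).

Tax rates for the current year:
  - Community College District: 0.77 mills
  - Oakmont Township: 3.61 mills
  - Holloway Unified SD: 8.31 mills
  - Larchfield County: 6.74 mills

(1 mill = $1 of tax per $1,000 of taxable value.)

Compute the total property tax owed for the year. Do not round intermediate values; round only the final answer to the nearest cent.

Assessed value = $736,073 × 0.97 = $713,990.81
Community College District: ($713,990.81 − $22,000) × 0.00077 = $691,990.81 × 0.00077 = $532.8329237
Oakmont Township: ($713,990.81 − $22,000) × 0.00361 = $691,990.81 × 0.00361 = $2,498.0868241
Holloway Unified SD: $713,990.81 × 0.00831 = $5,933.2636311
Larchfield County: ($713,990.81 − $22,000) × 0.00674 = $691,990.81 × 0.00674 = $4,664.0180594
Total = $13,628.2014383

$13,628.20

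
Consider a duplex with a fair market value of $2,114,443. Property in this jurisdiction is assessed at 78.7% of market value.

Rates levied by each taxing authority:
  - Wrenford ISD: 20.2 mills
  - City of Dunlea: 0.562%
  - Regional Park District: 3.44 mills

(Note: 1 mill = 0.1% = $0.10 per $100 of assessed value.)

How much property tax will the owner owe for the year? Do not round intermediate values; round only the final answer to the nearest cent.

$48,690.59

Assessed value = $2,114,443 × 0.787 = $1,664,066.641
Wrenford ISD: $1,664,066.641 × 0.0202 = $33,614.1461482
City of Dunlea: $1,664,066.641 × 0.00562 = $9,352.05452242
Regional Park District: $1,664,066.641 × 0.00344 = $5,724.38924504
Total = $48,690.58991566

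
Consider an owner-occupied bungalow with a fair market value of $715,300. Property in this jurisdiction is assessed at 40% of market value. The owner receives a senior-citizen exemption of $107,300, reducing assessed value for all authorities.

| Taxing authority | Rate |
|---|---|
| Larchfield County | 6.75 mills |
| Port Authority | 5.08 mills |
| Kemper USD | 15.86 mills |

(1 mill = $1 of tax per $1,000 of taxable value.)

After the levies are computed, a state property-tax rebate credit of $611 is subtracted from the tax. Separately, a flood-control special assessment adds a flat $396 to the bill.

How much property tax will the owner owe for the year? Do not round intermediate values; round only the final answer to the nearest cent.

Assessed value = $715,300 × 0.4 = $286,120
Taxable value = $286,120 − $107,300 = $178,820
Larchfield County: $178,820 × 0.00675 = $1,207.035
Port Authority: $178,820 × 0.00508 = $908.4056
Kemper USD: $178,820 × 0.01586 = $2,836.0852
Levies subtotal = $4,951.5258
After credit = $4,951.5258 − $611 = $4,340.5258
Total = $4,340.5258 + $396 = $4,736.5258

$4,736.53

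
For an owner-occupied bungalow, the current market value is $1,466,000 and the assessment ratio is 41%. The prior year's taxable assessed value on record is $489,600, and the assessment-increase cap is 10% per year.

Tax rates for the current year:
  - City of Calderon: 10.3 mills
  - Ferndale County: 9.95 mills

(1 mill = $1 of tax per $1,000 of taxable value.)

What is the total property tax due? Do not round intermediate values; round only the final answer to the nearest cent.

$10,905.84

Uncapped assessed value = $1,466,000 × 0.41 = $601,060
Cap limit = $489,600 × 1.1 = $538,560
Taxable assessed value = min($601,060, $538,560) = $538,560 (cap binds)
City of Calderon: $538,560 × 0.0103 = $5,547.168
Ferndale County: $538,560 × 0.00995 = $5,358.672
Total = $10,905.84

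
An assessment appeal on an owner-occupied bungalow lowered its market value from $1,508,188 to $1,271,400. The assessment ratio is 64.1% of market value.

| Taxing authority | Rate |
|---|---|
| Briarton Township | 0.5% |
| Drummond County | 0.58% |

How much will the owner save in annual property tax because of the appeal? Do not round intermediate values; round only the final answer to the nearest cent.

Old assessed value = $1,508,188 × 0.641 = $966,748.508
New assessed value = $1,271,400 × 0.641 = $814,967.4
Combined rate = 0.005 + 0.0058 = 0.0108
Old tax = $966,748.508 × 0.0108 = $10,440.8838864
New tax = $814,967.4 × 0.0108 = $8,801.64792
Reduction = $10,440.8838864 − $8,801.64792 = $1,639.2359664

$1,639.24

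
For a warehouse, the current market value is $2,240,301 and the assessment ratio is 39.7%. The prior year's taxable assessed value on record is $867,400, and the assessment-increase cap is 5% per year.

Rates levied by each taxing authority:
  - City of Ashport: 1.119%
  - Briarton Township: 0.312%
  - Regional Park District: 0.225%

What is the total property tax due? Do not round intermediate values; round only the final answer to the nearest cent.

$14,728.46

Uncapped assessed value = $2,240,301 × 0.397 = $889,399.497
Cap limit = $867,400 × 1.05 = $910,770
Taxable assessed value = min($889,399.497, $910,770) = $889,399.497 (cap does not bind)
City of Ashport: $889,399.497 × 0.01119 = $9,952.38037143
Briarton Township: $889,399.497 × 0.00312 = $2,774.92643064
Regional Park District: $889,399.497 × 0.00225 = $2,001.14886825
Total = $14,728.45567032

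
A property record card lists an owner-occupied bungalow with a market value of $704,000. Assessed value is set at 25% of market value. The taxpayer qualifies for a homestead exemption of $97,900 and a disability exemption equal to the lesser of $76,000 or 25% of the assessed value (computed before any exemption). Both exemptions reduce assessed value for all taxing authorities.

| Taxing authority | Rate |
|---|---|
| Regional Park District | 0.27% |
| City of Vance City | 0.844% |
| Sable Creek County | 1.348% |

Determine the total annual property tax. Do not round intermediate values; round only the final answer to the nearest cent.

Assessed value = $704,000 × 0.25 = $176,000
Disability exemption = min($76,000, 25% × $176,000) = min($76,000, $44,000) = $44,000 (percentage binds)
Taxable value = $176,000 − $97,900 − $44,000 = $34,100
Regional Park District: $34,100 × 0.0027 = $92.07
City of Vance City: $34,100 × 0.00844 = $287.804
Sable Creek County: $34,100 × 0.01348 = $459.668
Total = $839.542

$839.54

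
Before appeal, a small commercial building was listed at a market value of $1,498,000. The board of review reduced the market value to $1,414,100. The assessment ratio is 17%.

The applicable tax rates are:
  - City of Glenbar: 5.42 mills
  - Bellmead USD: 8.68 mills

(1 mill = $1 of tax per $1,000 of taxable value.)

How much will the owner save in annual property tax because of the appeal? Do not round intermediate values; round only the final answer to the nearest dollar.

Old assessed value = $1,498,000 × 0.17 = $254,660
New assessed value = $1,414,100 × 0.17 = $240,397
Combined rate = 0.00542 + 0.00868 = 0.0141
Old tax = $254,660 × 0.0141 = $3,590.706
New tax = $240,397 × 0.0141 = $3,389.5977
Reduction = $3,590.706 − $3,389.5977 = $201.1083

$201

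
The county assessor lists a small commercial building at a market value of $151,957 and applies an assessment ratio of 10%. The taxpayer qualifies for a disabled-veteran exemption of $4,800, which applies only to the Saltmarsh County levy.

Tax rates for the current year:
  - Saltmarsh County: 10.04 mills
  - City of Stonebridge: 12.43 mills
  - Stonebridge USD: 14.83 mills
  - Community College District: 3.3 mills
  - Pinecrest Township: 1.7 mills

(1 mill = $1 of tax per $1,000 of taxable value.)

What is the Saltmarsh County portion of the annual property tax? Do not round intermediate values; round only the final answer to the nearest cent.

Assessed value = $151,957 × 0.1 = $15,195.7
Saltmarsh County taxable value = $15,195.7 − $4,800 = $10,395.7
Saltmarsh County levy = $10,395.7 × 0.01004 = $104.372828

$104.37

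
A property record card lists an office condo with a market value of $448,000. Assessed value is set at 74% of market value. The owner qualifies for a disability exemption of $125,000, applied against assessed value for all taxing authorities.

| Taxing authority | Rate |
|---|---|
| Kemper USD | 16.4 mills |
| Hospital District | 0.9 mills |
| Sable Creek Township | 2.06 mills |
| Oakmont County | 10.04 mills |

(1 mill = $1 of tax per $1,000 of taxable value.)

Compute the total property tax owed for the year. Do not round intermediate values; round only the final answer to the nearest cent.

$6,071.69

Assessed value = $448,000 × 0.74 = $331,520
Taxable value = $331,520 − $125,000 = $206,520
Kemper USD: $206,520 × 0.0164 = $3,386.928
Hospital District: $206,520 × 0.0009 = $185.868
Sable Creek Township: $206,520 × 0.00206 = $425.4312
Oakmont County: $206,520 × 0.01004 = $2,073.4608
Total = $3,386.928 + $185.868 + $425.4312 + $2,073.4608 = $6,071.688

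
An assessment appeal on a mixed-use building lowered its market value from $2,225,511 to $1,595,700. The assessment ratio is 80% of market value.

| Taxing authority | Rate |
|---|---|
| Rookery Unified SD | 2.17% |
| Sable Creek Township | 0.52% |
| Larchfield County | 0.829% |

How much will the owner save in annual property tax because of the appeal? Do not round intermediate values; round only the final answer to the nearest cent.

Old assessed value = $2,225,511 × 0.8 = $1,780,408.8
New assessed value = $1,595,700 × 0.8 = $1,276,560
Combined rate = 0.0217 + 0.0052 + 0.00829 = 0.03519
Old tax = $1,780,408.8 × 0.03519 = $62,652.585672
New tax = $1,276,560 × 0.03519 = $44,922.1464
Reduction = $62,652.585672 − $44,922.1464 = $17,730.439272

$17,730.44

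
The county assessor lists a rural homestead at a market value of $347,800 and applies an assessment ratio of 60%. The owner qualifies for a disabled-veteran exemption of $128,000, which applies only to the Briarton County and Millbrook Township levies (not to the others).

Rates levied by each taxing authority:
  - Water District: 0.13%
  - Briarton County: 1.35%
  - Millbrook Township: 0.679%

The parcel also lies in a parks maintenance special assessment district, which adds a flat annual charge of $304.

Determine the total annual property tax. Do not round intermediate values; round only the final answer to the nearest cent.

Assessed value = $347,800 × 0.6 = $208,680
Water District: $208,680 × 0.0013 = $271.284
Briarton County: ($208,680 − $128,000) × 0.0135 = $80,680 × 0.0135 = $1,089.18
Millbrook Township: ($208,680 − $128,000) × 0.00679 = $80,680 × 0.00679 = $547.8172
Levies subtotal = $1,908.2812
Total = $1,908.2812 + $304 = $2,212.2812

$2,212.28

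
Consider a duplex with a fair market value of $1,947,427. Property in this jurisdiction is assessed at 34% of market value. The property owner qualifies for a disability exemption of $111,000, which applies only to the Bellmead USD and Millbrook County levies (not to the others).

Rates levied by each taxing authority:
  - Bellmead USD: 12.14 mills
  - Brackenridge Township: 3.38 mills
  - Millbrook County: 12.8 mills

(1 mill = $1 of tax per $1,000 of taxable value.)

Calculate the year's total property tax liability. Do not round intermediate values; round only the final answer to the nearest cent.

$15,983.05

Assessed value = $1,947,427 × 0.34 = $662,125.18
Bellmead USD: ($662,125.18 − $111,000) × 0.01214 = $551,125.18 × 0.01214 = $6,690.6596852
Brackenridge Township: $662,125.18 × 0.00338 = $2,237.9831084
Millbrook County: ($662,125.18 − $111,000) × 0.0128 = $551,125.18 × 0.0128 = $7,054.402304
Total = $15,983.0450976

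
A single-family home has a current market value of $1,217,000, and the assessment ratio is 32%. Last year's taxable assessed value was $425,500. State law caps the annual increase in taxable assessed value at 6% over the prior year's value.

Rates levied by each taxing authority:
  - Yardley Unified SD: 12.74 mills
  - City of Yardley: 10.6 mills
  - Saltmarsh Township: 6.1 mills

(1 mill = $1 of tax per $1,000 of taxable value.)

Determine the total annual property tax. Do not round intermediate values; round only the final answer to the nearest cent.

Uncapped assessed value = $1,217,000 × 0.32 = $389,440
Cap limit = $425,500 × 1.06 = $451,030
Taxable assessed value = min($389,440, $451,030) = $389,440 (cap does not bind)
Yardley Unified SD: $389,440 × 0.01274 = $4,961.4656
City of Yardley: $389,440 × 0.0106 = $4,128.064
Saltmarsh Township: $389,440 × 0.0061 = $2,375.584
Total = $11,465.1136

$11,465.11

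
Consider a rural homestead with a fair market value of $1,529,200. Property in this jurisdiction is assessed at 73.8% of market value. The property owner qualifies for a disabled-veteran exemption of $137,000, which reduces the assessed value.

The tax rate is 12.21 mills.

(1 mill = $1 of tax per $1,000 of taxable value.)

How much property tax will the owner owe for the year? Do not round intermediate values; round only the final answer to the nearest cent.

Assessed value = $1,529,200 × 0.738 = $1,128,549.6
Taxable value = $1,128,549.6 − $137,000 = $991,549.6
Tax = $991,549.6 × 0.01221 = $12,106.820616

$12,106.82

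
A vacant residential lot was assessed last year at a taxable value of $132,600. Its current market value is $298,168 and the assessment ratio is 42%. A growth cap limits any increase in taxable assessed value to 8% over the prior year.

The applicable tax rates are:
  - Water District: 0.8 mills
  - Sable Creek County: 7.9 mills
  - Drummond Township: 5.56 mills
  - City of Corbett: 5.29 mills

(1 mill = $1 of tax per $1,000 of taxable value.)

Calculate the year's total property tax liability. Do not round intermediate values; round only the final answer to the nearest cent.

$2,448.26

Uncapped assessed value = $298,168 × 0.42 = $125,230.56
Cap limit = $132,600 × 1.08 = $143,208
Taxable assessed value = min($125,230.56, $143,208) = $125,230.56 (cap does not bind)
Water District: $125,230.56 × 0.0008 = $100.184448
Sable Creek County: $125,230.56 × 0.0079 = $989.321424
Drummond Township: $125,230.56 × 0.00556 = $696.2819136
City of Corbett: $125,230.56 × 0.00529 = $662.4696624
Total = $2,448.257448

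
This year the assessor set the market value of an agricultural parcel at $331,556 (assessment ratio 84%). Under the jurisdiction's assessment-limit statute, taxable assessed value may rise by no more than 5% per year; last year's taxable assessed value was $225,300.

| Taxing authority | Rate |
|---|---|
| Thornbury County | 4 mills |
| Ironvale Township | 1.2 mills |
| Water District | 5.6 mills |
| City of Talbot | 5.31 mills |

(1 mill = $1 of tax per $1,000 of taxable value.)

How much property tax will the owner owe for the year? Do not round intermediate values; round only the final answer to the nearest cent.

Uncapped assessed value = $331,556 × 0.84 = $278,507.04
Cap limit = $225,300 × 1.05 = $236,565
Taxable assessed value = min($278,507.04, $236,565) = $236,565 (cap binds)
Thornbury County: $236,565 × 0.004 = $946.26
Ironvale Township: $236,565 × 0.0012 = $283.878
Water District: $236,565 × 0.0056 = $1,324.764
City of Talbot: $236,565 × 0.00531 = $1,256.16015
Total = $3,811.06215

$3,811.06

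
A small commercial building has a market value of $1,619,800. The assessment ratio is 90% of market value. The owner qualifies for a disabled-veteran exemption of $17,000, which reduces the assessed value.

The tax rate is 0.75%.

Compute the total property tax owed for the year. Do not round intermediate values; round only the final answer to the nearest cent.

Assessed value = $1,619,800 × 0.9 = $1,457,820
Taxable value = $1,457,820 − $17,000 = $1,440,820
Tax = $1,440,820 × 0.0075 = $10,806.15

$10,806.15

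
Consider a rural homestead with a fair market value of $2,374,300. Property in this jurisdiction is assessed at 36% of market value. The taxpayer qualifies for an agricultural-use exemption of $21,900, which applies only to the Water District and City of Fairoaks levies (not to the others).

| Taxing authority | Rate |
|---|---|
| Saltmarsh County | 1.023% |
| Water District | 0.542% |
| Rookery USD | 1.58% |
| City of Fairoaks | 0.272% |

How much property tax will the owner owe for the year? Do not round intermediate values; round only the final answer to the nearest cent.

$29,028.47

Assessed value = $2,374,300 × 0.36 = $854,748
Saltmarsh County: $854,748 × 0.01023 = $8,744.07204
Water District: ($854,748 − $21,900) × 0.00542 = $832,848 × 0.00542 = $4,514.03616
Rookery USD: $854,748 × 0.0158 = $13,505.0184
City of Fairoaks: ($854,748 − $21,900) × 0.00272 = $832,848 × 0.00272 = $2,265.34656
Total = $29,028.47316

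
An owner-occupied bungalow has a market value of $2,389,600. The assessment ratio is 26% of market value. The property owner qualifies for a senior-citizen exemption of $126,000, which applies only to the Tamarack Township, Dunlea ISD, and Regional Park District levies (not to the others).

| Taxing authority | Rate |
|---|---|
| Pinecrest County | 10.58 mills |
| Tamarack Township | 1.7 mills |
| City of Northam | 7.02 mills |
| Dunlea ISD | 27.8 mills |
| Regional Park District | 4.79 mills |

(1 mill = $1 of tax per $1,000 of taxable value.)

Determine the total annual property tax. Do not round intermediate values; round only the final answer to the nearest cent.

Assessed value = $2,389,600 × 0.26 = $621,296
Pinecrest County: $621,296 × 0.01058 = $6,573.31168
Tamarack Township: ($621,296 − $126,000) × 0.0017 = $495,296 × 0.0017 = $842.0032
City of Northam: $621,296 × 0.00702 = $4,361.49792
Dunlea ISD: ($621,296 − $126,000) × 0.0278 = $495,296 × 0.0278 = $13,769.2288
Regional Park District: ($621,296 − $126,000) × 0.00479 = $495,296 × 0.00479 = $2,372.46784
Total = $27,918.50944

$27,918.51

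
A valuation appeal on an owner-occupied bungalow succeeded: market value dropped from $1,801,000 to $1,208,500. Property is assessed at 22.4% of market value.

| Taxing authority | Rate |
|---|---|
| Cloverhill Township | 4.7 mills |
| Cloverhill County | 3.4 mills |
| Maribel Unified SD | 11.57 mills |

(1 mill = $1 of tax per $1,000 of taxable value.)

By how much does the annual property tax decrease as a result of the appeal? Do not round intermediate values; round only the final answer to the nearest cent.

$2,610.60

Old assessed value = $1,801,000 × 0.224 = $403,424
New assessed value = $1,208,500 × 0.224 = $270,704
Combined rate = 0.0047 + 0.0034 + 0.01157 = 0.01967
Old tax = $403,424 × 0.01967 = $7,935.35008
New tax = $270,704 × 0.01967 = $5,324.74768
Reduction = $7,935.35008 − $5,324.74768 = $2,610.6024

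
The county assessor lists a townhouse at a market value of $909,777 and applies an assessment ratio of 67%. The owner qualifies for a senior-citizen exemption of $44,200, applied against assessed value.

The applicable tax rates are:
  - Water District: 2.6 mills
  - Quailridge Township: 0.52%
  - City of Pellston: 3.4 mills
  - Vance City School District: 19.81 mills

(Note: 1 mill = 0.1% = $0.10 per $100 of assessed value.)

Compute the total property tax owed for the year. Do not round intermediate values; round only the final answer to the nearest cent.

Assessed value = $909,777 × 0.67 = $609,550.59
Taxable value = $609,550.59 − $44,200 = $565,350.59
Water District: $565,350.59 × 0.0026 = $1,469.911534
Quailridge Township: $565,350.59 × 0.0052 = $2,939.823068
City of Pellston: $565,350.59 × 0.0034 = $1,922.192006
Vance City School District: $565,350.59 × 0.01981 = $11,199.5951879
Total = $17,531.5217959

$17,531.52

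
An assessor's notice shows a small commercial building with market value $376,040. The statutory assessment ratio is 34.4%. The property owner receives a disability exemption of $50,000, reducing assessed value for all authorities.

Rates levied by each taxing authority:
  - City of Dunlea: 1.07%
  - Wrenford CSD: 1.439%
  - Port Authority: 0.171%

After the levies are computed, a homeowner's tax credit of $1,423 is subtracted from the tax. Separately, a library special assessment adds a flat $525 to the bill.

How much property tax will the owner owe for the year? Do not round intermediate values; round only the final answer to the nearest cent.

Assessed value = $376,040 × 0.344 = $129,357.76
Taxable value = $129,357.76 − $50,000 = $79,357.76
City of Dunlea: $79,357.76 × 0.0107 = $849.128032
Wrenford CSD: $79,357.76 × 0.01439 = $1,141.9581664
Port Authority: $79,357.76 × 0.00171 = $135.7017696
Levies subtotal = $2,126.787968
After credit = $2,126.787968 − $1,423 = $703.787968
Total = $703.787968 + $525 = $1,228.787968

$1,228.79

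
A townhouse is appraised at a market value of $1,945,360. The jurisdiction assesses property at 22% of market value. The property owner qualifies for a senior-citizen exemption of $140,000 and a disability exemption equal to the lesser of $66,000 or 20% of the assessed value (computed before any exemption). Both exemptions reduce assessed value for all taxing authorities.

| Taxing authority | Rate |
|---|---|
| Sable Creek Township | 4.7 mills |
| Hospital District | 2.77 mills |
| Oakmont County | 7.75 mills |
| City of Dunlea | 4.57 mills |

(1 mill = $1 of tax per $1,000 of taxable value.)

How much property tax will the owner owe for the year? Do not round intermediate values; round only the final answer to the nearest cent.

Assessed value = $1,945,360 × 0.22 = $427,979.2
Disability exemption = min($66,000, 20% × $427,979.2) = min($66,000, $85,595.84) = $66,000 (dollar cap binds)
Taxable value = $427,979.2 − $140,000 − $66,000 = $221,979.2
Sable Creek Township: $221,979.2 × 0.0047 = $1,043.30224
Hospital District: $221,979.2 × 0.00277 = $614.882384
Oakmont County: $221,979.2 × 0.00775 = $1,720.3388
City of Dunlea: $221,979.2 × 0.00457 = $1,014.444944
Total = $4,392.968368

$4,392.97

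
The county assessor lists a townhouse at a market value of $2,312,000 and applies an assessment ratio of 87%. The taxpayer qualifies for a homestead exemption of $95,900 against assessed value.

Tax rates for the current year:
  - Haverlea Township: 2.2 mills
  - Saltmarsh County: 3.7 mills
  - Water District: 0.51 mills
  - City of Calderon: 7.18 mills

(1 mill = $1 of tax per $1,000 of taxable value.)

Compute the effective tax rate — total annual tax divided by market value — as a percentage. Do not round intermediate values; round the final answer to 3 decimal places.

1.126%

Assessed value = $2,312,000 × 0.87 = $2,011,440
Taxable value = $2,011,440 − $95,900 = $1,915,540
Haverlea Township: $1,915,540 × 0.0022 = $4,214.188
Saltmarsh County: $1,915,540 × 0.0037 = $7,087.498
Water District: $1,915,540 × 0.00051 = $976.9254
City of Calderon: $1,915,540 × 0.00718 = $13,753.5772
Total tax = $26,032.1886
Effective rate = $26,032.1886 ÷ $2,312,000 = 1.126% of market value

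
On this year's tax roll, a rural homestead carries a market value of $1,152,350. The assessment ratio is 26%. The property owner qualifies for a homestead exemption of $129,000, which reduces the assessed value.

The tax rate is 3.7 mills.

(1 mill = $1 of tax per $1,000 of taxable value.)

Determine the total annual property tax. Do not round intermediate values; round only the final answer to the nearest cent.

$631.26

Assessed value = $1,152,350 × 0.26 = $299,611
Taxable value = $299,611 − $129,000 = $170,611
Tax = $170,611 × 0.0037 = $631.2607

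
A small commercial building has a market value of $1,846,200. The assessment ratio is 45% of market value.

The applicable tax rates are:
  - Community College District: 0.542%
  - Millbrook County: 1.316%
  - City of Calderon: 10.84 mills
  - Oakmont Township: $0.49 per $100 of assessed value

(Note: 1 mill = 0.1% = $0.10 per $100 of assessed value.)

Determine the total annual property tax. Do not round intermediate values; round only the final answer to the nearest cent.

Assessed value = $1,846,200 × 0.45 = $830,790
Community College District: $830,790 × 0.00542 = $4,502.8818
Millbrook County: $830,790 × 0.01316 = $10,933.1964
City of Calderon: $830,790 × 0.01084 = $9,005.7636
Oakmont Township: $830,790 × 0.0049 = $4,070.871
Total = $28,512.7128

$28,512.71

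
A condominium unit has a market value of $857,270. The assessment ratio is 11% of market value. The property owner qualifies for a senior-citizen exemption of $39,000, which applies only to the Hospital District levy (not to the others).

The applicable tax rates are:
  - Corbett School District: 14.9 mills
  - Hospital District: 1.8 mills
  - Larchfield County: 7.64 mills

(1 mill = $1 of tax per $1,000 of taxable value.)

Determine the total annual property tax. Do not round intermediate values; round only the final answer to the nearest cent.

$2,225.05

Assessed value = $857,270 × 0.11 = $94,299.7
Corbett School District: $94,299.7 × 0.0149 = $1,405.06553
Hospital District: ($94,299.7 − $39,000) × 0.0018 = $55,299.7 × 0.0018 = $99.53946
Larchfield County: $94,299.7 × 0.00764 = $720.449708
Total = $2,225.054698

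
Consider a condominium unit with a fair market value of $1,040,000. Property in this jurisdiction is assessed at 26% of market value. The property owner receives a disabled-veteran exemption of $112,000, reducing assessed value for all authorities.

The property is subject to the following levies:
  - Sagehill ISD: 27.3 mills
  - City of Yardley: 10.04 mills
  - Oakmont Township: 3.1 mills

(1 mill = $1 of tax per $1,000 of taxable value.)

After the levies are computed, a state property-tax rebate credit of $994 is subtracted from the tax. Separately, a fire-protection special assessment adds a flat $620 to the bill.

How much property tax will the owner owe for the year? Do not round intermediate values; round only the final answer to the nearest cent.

$6,031.70

Assessed value = $1,040,000 × 0.26 = $270,400
Taxable value = $270,400 − $112,000 = $158,400
Sagehill ISD: $158,400 × 0.0273 = $4,324.32
City of Yardley: $158,400 × 0.01004 = $1,590.336
Oakmont Township: $158,400 × 0.0031 = $491.04
Levies subtotal = $6,405.696
After credit = $6,405.696 − $994 = $5,411.696
Total = $5,411.696 + $620 = $6,031.696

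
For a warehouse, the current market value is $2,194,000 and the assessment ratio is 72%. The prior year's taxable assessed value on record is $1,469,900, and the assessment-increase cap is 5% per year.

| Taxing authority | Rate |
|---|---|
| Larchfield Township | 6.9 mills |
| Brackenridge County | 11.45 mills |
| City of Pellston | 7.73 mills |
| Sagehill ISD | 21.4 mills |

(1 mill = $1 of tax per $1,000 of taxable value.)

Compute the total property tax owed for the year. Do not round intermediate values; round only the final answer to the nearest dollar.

$73,280

Uncapped assessed value = $2,194,000 × 0.72 = $1,579,680
Cap limit = $1,469,900 × 1.05 = $1,543,395
Taxable assessed value = min($1,579,680, $1,543,395) = $1,543,395 (cap binds)
Larchfield Township: $1,543,395 × 0.0069 = $10,649.4255
Brackenridge County: $1,543,395 × 0.01145 = $17,671.87275
City of Pellston: $1,543,395 × 0.00773 = $11,930.44335
Sagehill ISD: $1,543,395 × 0.0214 = $33,028.653
Total = $73,280.3946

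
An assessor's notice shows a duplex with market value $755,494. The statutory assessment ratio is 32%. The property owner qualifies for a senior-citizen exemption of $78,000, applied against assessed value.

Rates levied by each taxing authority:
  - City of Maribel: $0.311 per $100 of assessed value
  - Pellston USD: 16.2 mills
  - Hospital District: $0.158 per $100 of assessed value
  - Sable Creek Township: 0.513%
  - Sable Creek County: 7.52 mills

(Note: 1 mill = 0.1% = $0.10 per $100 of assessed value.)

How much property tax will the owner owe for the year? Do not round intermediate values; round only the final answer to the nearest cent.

Assessed value = $755,494 × 0.32 = $241,758.08
Taxable value = $241,758.08 − $78,000 = $163,758.08
City of Maribel: $163,758.08 × 0.00311 = $509.2876288
Pellston USD: $163,758.08 × 0.0162 = $2,652.880896
Hospital District: $163,758.08 × 0.00158 = $258.7377664
Sable Creek Township: $163,758.08 × 0.00513 = $840.0789504
Sable Creek County: $163,758.08 × 0.00752 = $1,231.4607616
Total = $5,492.4460032

$5,492.45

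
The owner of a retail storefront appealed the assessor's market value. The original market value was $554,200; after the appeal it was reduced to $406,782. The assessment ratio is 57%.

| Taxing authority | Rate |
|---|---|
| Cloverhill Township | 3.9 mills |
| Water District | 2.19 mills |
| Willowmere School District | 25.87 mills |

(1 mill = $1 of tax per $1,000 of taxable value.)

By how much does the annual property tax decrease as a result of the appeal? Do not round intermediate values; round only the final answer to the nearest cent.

$2,685.54

Old assessed value = $554,200 × 0.57 = $315,894
New assessed value = $406,782 × 0.57 = $231,865.74
Combined rate = 0.0039 + 0.00219 + 0.02587 = 0.03196
Old tax = $315,894 × 0.03196 = $10,095.97224
New tax = $231,865.74 × 0.03196 = $7,410.4290504
Reduction = $10,095.97224 − $7,410.4290504 = $2,685.5431896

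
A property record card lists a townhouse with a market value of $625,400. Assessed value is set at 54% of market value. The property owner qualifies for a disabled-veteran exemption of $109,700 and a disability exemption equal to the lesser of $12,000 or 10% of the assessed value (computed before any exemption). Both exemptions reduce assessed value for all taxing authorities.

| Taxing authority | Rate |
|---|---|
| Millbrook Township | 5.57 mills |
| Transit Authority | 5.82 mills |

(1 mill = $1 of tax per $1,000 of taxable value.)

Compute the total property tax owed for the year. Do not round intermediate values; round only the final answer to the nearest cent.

$2,460.42

Assessed value = $625,400 × 0.54 = $337,716
Disability exemption = min($12,000, 10% × $337,716) = min($12,000, $33,771.6) = $12,000 (dollar cap binds)
Taxable value = $337,716 − $109,700 − $12,000 = $216,016
Millbrook Township: $216,016 × 0.00557 = $1,203.20912
Transit Authority: $216,016 × 0.00582 = $1,257.21312
Total = $2,460.42224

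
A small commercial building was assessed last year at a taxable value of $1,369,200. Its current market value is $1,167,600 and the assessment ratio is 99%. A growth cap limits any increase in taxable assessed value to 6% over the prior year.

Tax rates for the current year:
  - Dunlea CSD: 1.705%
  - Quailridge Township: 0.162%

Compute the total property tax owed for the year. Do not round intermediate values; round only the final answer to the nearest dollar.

$21,581

Uncapped assessed value = $1,167,600 × 0.99 = $1,155,924
Cap limit = $1,369,200 × 1.06 = $1,451,352
Taxable assessed value = min($1,155,924, $1,451,352) = $1,155,924 (cap does not bind)
Dunlea CSD: $1,155,924 × 0.01705 = $19,708.5042
Quailridge Township: $1,155,924 × 0.00162 = $1,872.59688
Total = $21,581.10108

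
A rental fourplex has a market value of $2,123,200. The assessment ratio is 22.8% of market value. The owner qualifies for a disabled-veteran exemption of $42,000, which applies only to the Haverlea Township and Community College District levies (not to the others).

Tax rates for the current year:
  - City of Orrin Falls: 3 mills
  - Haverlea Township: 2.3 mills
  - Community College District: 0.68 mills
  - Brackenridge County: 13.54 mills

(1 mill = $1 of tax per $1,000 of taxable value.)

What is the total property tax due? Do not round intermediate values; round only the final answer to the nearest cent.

Assessed value = $2,123,200 × 0.228 = $484,089.6
City of Orrin Falls: $484,089.6 × 0.003 = $1,452.2688
Haverlea Township: ($484,089.6 − $42,000) × 0.0023 = $442,089.6 × 0.0023 = $1,016.80608
Community College District: ($484,089.6 − $42,000) × 0.00068 = $442,089.6 × 0.00068 = $300.620928
Brackenridge County: $484,089.6 × 0.01354 = $6,554.573184
Total = $9,324.268992

$9,324.27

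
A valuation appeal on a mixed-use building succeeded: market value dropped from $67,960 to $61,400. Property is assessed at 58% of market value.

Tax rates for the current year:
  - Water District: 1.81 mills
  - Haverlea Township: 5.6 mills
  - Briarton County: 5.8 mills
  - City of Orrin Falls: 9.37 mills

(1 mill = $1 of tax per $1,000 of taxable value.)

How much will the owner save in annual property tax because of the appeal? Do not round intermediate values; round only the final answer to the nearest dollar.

$86

Old assessed value = $67,960 × 0.58 = $39,416.8
New assessed value = $61,400 × 0.58 = $35,612
Combined rate = 0.00181 + 0.0056 + 0.0058 + 0.00937 = 0.02258
Old tax = $39,416.8 × 0.02258 = $890.031344
New tax = $35,612 × 0.02258 = $804.11896
Reduction = $890.031344 − $804.11896 = $85.912384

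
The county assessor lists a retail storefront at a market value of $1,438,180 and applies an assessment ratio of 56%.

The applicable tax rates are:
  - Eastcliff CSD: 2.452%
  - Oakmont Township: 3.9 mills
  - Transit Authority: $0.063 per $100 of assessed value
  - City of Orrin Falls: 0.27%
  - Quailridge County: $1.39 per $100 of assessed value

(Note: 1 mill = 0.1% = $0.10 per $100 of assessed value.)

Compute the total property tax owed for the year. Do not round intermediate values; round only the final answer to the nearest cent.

$36,765.63

Assessed value = $1,438,180 × 0.56 = $805,380.8
Eastcliff CSD: $805,380.8 × 0.02452 = $19,747.937216
Oakmont Township: $805,380.8 × 0.0039 = $3,140.98512
Transit Authority: $805,380.8 × 0.00063 = $507.389904
City of Orrin Falls: $805,380.8 × 0.0027 = $2,174.52816
Quailridge County: $805,380.8 × 0.0139 = $11,194.79312
Total = $36,765.63352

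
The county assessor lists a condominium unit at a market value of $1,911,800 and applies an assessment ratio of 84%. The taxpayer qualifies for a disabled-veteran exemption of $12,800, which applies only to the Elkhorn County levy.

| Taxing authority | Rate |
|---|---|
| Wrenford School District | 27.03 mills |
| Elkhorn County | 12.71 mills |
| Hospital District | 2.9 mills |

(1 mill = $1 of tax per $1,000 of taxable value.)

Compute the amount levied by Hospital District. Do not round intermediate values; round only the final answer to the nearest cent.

$4,657.14

Assessed value = $1,911,800 × 0.84 = $1,605,912
Hospital District taxable value = $1,605,912 (exemption does not apply)
Hospital District levy = $1,605,912 × 0.0029 = $4,657.1448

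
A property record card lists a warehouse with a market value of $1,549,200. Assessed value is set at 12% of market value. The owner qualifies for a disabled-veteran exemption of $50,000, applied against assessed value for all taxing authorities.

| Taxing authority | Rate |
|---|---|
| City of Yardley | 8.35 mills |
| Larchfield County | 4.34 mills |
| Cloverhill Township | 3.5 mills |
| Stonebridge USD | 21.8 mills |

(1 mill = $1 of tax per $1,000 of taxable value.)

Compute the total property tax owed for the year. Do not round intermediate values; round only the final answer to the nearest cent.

$5,162.99

Assessed value = $1,549,200 × 0.12 = $185,904
Taxable value = $185,904 − $50,000 = $135,904
City of Yardley: $135,904 × 0.00835 = $1,134.7984
Larchfield County: $135,904 × 0.00434 = $589.82336
Cloverhill Township: $135,904 × 0.0035 = $475.664
Stonebridge USD: $135,904 × 0.0218 = $2,962.7072
Total = $1,134.7984 + $589.82336 + $475.664 + $2,962.7072 = $5,162.99296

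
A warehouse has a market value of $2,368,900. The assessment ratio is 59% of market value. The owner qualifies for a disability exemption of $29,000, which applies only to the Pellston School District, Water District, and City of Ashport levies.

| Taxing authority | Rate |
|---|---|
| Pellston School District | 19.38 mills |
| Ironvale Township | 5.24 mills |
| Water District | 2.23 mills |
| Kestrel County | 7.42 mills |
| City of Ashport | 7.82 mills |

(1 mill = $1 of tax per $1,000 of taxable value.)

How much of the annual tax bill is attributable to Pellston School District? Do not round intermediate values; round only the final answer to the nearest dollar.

$26,524

Assessed value = $2,368,900 × 0.59 = $1,397,651
Pellston School District taxable value = $1,397,651 − $29,000 = $1,368,651
Pellston School District levy = $1,368,651 × 0.01938 = $26,524.45638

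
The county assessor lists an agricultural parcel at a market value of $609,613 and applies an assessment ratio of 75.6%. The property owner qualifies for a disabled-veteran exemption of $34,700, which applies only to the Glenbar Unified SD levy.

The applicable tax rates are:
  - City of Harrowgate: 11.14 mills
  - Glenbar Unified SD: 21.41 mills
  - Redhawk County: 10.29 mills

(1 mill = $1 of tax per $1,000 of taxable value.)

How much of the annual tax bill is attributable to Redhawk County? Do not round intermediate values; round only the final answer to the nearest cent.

$4,742.33

Assessed value = $609,613 × 0.756 = $460,867.428
Redhawk County taxable value = $460,867.428 (exemption does not apply)
Redhawk County levy = $460,867.428 × 0.01029 = $4,742.32583412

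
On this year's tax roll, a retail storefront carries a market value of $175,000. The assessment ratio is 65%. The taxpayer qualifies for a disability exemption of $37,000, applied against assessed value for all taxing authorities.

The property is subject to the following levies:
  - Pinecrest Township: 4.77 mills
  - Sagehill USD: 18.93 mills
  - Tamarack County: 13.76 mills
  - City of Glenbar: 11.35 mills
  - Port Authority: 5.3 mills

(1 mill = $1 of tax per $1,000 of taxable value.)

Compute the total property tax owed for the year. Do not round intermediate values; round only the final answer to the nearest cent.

$4,152.94

Assessed value = $175,000 × 0.65 = $113,750
Taxable value = $113,750 − $37,000 = $76,750
Pinecrest Township: $76,750 × 0.00477 = $366.0975
Sagehill USD: $76,750 × 0.01893 = $1,452.8775
Tamarack County: $76,750 × 0.01376 = $1,056.08
City of Glenbar: $76,750 × 0.01135 = $871.1125
Port Authority: $76,750 × 0.0053 = $406.775
Total = $366.0975 + $1,452.8775 + $1,056.08 + $871.1125 + $406.775 = $4,152.9425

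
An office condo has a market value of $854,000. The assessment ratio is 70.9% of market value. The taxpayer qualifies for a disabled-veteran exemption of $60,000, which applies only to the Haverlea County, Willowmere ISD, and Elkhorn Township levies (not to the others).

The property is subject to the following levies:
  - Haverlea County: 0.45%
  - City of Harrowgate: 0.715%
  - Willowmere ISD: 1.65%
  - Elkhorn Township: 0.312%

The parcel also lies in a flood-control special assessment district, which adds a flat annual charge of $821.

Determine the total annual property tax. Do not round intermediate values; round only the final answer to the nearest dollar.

$18,307

Assessed value = $854,000 × 0.709 = $605,486
Haverlea County: ($605,486 − $60,000) × 0.0045 = $545,486 × 0.0045 = $2,454.687
City of Harrowgate: $605,486 × 0.00715 = $4,329.2249
Willowmere ISD: ($605,486 − $60,000) × 0.0165 = $545,486 × 0.0165 = $9,000.519
Elkhorn Township: ($605,486 − $60,000) × 0.00312 = $545,486 × 0.00312 = $1,701.91632
Levies subtotal = $17,486.34722
Total = $17,486.34722 + $821 = $18,307.34722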